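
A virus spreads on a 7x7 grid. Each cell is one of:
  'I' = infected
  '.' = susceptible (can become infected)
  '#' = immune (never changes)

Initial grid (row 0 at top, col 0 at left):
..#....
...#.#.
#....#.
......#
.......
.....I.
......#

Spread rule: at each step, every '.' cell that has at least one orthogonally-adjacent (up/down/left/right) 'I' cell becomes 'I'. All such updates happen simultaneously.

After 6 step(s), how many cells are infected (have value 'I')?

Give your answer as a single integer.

Answer: 30

Derivation:
Step 0 (initial): 1 infected
Step 1: +4 new -> 5 infected
Step 2: +5 new -> 10 infected
Step 3: +4 new -> 14 infected
Step 4: +5 new -> 19 infected
Step 5: +6 new -> 25 infected
Step 6: +5 new -> 30 infected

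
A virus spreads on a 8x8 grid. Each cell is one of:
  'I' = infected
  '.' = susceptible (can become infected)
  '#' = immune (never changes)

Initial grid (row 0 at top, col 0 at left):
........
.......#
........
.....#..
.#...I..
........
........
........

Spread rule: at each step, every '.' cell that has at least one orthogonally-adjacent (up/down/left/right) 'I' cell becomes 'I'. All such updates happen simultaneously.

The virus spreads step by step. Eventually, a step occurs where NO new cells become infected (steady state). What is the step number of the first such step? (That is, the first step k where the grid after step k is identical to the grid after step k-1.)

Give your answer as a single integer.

Answer: 10

Derivation:
Step 0 (initial): 1 infected
Step 1: +3 new -> 4 infected
Step 2: +7 new -> 11 infected
Step 3: +10 new -> 21 infected
Step 4: +11 new -> 32 infected
Step 5: +10 new -> 42 infected
Step 6: +9 new -> 51 infected
Step 7: +6 new -> 57 infected
Step 8: +3 new -> 60 infected
Step 9: +1 new -> 61 infected
Step 10: +0 new -> 61 infected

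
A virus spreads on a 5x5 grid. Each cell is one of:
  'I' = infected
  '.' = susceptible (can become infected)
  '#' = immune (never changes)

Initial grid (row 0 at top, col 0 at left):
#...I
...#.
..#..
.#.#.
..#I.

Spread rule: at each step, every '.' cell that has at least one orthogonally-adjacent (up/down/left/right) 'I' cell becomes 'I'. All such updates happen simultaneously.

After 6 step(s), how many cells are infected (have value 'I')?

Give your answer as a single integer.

Answer: 15

Derivation:
Step 0 (initial): 2 infected
Step 1: +3 new -> 5 infected
Step 2: +3 new -> 8 infected
Step 3: +3 new -> 11 infected
Step 4: +1 new -> 12 infected
Step 5: +2 new -> 14 infected
Step 6: +1 new -> 15 infected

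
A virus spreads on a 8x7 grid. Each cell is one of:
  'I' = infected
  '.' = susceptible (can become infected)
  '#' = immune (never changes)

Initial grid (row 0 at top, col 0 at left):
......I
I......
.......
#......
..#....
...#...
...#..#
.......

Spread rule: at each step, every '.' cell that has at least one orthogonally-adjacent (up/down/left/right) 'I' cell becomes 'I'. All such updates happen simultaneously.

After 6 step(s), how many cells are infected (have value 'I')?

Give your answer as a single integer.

Answer: 39

Derivation:
Step 0 (initial): 2 infected
Step 1: +5 new -> 7 infected
Step 2: +6 new -> 13 infected
Step 3: +8 new -> 21 infected
Step 4: +6 new -> 27 infected
Step 5: +6 new -> 33 infected
Step 6: +6 new -> 39 infected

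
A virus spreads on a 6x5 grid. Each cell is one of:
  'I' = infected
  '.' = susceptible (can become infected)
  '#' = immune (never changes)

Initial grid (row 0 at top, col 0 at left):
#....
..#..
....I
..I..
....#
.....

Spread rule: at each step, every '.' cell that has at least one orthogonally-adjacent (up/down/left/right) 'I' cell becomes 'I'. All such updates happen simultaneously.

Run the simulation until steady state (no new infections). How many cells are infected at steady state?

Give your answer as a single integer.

Answer: 27

Derivation:
Step 0 (initial): 2 infected
Step 1: +7 new -> 9 infected
Step 2: +7 new -> 16 infected
Step 3: +6 new -> 22 infected
Step 4: +5 new -> 27 infected
Step 5: +0 new -> 27 infected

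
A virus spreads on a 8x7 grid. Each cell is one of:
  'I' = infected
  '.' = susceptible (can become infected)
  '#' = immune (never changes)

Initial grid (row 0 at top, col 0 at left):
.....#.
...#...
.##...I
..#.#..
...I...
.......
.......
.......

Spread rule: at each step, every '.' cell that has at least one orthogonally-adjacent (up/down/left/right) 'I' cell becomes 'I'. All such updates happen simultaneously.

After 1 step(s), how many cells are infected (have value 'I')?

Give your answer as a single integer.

Answer: 9

Derivation:
Step 0 (initial): 2 infected
Step 1: +7 new -> 9 infected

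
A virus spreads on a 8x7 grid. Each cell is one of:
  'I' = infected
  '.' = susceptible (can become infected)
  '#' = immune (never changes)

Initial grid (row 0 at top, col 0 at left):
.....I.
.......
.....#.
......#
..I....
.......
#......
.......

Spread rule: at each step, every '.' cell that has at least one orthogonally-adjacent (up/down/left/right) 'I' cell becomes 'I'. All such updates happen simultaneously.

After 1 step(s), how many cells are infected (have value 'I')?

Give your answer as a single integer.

Step 0 (initial): 2 infected
Step 1: +7 new -> 9 infected

Answer: 9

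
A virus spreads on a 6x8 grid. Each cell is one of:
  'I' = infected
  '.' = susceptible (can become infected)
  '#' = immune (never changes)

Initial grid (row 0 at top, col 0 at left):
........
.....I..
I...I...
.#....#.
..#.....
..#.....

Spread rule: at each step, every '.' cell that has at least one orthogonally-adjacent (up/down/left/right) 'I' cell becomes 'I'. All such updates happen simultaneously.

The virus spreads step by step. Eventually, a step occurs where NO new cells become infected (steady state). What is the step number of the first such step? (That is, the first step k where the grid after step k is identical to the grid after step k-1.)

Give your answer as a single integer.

Step 0 (initial): 3 infected
Step 1: +9 new -> 12 infected
Step 2: +12 new -> 24 infected
Step 3: +11 new -> 35 infected
Step 4: +6 new -> 41 infected
Step 5: +2 new -> 43 infected
Step 6: +1 new -> 44 infected
Step 7: +0 new -> 44 infected

Answer: 7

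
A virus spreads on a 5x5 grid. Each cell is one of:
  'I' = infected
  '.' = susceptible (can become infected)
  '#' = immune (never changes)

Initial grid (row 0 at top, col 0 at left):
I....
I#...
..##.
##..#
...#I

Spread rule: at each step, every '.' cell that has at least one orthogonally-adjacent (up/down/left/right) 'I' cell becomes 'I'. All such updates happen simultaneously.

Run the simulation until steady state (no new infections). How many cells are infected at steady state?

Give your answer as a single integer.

Answer: 13

Derivation:
Step 0 (initial): 3 infected
Step 1: +2 new -> 5 infected
Step 2: +2 new -> 7 infected
Step 3: +2 new -> 9 infected
Step 4: +2 new -> 11 infected
Step 5: +1 new -> 12 infected
Step 6: +1 new -> 13 infected
Step 7: +0 new -> 13 infected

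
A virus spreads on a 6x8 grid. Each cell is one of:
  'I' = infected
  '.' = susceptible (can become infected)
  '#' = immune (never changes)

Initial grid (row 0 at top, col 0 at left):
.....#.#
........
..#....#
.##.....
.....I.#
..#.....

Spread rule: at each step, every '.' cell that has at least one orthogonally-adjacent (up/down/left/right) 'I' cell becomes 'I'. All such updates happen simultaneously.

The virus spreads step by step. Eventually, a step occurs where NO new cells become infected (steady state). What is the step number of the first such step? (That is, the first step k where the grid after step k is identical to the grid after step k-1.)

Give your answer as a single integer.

Answer: 10

Derivation:
Step 0 (initial): 1 infected
Step 1: +4 new -> 5 infected
Step 2: +6 new -> 11 infected
Step 3: +8 new -> 19 infected
Step 4: +4 new -> 23 infected
Step 5: +6 new -> 29 infected
Step 6: +4 new -> 33 infected
Step 7: +3 new -> 36 infected
Step 8: +3 new -> 39 infected
Step 9: +1 new -> 40 infected
Step 10: +0 new -> 40 infected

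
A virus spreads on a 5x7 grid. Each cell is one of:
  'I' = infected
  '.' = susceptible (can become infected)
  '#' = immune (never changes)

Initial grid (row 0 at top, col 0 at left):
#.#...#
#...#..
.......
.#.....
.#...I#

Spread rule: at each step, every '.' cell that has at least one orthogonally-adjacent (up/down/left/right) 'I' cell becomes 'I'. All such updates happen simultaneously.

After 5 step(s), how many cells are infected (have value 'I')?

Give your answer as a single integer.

Answer: 19

Derivation:
Step 0 (initial): 1 infected
Step 1: +2 new -> 3 infected
Step 2: +4 new -> 7 infected
Step 3: +5 new -> 12 infected
Step 4: +4 new -> 16 infected
Step 5: +3 new -> 19 infected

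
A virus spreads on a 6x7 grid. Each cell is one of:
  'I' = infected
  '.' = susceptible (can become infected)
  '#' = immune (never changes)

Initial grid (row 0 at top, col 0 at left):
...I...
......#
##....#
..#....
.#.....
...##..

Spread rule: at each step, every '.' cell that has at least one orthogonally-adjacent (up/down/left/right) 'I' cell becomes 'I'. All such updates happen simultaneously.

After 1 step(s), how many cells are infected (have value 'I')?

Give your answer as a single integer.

Step 0 (initial): 1 infected
Step 1: +3 new -> 4 infected

Answer: 4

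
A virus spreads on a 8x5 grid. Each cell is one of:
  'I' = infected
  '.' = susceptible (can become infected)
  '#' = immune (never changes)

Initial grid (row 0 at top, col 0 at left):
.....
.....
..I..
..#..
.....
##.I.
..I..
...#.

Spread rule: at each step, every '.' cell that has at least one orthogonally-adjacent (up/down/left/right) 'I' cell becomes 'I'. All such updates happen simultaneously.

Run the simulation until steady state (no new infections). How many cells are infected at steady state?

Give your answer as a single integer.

Step 0 (initial): 3 infected
Step 1: +9 new -> 12 infected
Step 2: +12 new -> 24 infected
Step 3: +9 new -> 33 infected
Step 4: +3 new -> 36 infected
Step 5: +0 new -> 36 infected

Answer: 36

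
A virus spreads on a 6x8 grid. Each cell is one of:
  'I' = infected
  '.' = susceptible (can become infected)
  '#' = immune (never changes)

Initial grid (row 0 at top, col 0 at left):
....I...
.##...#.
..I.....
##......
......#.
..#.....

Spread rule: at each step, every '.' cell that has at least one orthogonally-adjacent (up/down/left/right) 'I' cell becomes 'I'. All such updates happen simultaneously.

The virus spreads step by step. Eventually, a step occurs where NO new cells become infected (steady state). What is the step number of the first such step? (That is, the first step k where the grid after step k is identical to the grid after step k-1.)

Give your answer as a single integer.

Answer: 9

Derivation:
Step 0 (initial): 2 infected
Step 1: +6 new -> 8 infected
Step 2: +8 new -> 16 infected
Step 3: +7 new -> 23 infected
Step 4: +8 new -> 31 infected
Step 5: +5 new -> 36 infected
Step 6: +2 new -> 38 infected
Step 7: +2 new -> 40 infected
Step 8: +1 new -> 41 infected
Step 9: +0 new -> 41 infected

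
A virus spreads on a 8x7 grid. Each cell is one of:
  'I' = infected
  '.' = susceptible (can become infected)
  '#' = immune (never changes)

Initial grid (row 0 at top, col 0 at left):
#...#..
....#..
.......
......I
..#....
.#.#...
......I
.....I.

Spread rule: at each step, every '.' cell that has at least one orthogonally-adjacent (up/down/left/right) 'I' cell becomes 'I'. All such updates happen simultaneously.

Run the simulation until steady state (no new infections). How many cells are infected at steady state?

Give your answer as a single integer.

Step 0 (initial): 3 infected
Step 1: +7 new -> 10 infected
Step 2: +7 new -> 17 infected
Step 3: +8 new -> 25 infected
Step 4: +6 new -> 31 infected
Step 5: +6 new -> 37 infected
Step 6: +6 new -> 43 infected
Step 7: +5 new -> 48 infected
Step 8: +2 new -> 50 infected
Step 9: +0 new -> 50 infected

Answer: 50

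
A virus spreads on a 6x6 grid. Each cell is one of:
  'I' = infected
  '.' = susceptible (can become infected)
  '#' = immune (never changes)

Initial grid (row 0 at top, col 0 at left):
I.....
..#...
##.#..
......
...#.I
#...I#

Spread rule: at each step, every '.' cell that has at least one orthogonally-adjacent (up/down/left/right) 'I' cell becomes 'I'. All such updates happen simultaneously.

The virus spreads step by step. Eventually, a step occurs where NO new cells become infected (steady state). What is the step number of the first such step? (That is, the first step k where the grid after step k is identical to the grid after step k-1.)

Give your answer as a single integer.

Answer: 7

Derivation:
Step 0 (initial): 3 infected
Step 1: +5 new -> 8 infected
Step 2: +5 new -> 13 infected
Step 3: +6 new -> 19 infected
Step 4: +6 new -> 25 infected
Step 5: +3 new -> 28 infected
Step 6: +1 new -> 29 infected
Step 7: +0 new -> 29 infected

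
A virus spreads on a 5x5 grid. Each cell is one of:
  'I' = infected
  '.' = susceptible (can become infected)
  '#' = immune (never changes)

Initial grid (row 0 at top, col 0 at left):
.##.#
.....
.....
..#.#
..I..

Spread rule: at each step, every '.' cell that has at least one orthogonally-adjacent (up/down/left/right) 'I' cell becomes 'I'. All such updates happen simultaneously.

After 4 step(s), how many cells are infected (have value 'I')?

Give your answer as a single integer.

Step 0 (initial): 1 infected
Step 1: +2 new -> 3 infected
Step 2: +4 new -> 7 infected
Step 3: +3 new -> 10 infected
Step 4: +5 new -> 15 infected

Answer: 15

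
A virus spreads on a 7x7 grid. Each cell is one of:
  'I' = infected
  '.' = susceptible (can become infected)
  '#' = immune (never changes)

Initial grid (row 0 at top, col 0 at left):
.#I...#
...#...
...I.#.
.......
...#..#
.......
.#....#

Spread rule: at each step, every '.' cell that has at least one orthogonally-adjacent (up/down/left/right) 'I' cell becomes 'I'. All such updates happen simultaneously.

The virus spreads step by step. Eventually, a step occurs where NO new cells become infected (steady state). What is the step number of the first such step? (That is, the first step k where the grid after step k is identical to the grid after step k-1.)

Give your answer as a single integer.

Answer: 8

Derivation:
Step 0 (initial): 2 infected
Step 1: +5 new -> 7 infected
Step 2: +6 new -> 13 infected
Step 3: +8 new -> 21 infected
Step 4: +8 new -> 29 infected
Step 5: +7 new -> 36 infected
Step 6: +4 new -> 40 infected
Step 7: +1 new -> 41 infected
Step 8: +0 new -> 41 infected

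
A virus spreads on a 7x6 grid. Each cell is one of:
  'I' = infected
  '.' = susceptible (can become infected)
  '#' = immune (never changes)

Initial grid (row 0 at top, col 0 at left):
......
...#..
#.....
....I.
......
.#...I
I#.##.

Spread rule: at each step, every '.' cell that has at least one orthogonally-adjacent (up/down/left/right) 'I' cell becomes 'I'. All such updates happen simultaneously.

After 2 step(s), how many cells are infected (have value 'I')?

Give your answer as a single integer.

Step 0 (initial): 3 infected
Step 1: +8 new -> 11 infected
Step 2: +7 new -> 18 infected

Answer: 18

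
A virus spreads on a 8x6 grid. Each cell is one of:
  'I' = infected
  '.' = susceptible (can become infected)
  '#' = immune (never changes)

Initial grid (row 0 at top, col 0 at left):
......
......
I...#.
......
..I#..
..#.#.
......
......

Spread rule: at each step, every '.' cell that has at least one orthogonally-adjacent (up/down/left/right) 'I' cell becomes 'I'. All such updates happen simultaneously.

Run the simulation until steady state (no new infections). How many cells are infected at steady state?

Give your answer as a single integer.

Answer: 44

Derivation:
Step 0 (initial): 2 infected
Step 1: +5 new -> 7 infected
Step 2: +7 new -> 14 infected
Step 3: +6 new -> 20 infected
Step 4: +7 new -> 27 infected
Step 5: +7 new -> 34 infected
Step 6: +6 new -> 40 infected
Step 7: +3 new -> 43 infected
Step 8: +1 new -> 44 infected
Step 9: +0 new -> 44 infected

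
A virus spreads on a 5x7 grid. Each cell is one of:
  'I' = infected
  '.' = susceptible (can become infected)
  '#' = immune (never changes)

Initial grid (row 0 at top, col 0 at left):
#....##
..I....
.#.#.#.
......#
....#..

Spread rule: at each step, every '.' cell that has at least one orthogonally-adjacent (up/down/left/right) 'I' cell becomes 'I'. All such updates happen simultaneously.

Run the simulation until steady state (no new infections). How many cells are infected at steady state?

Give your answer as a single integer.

Answer: 27

Derivation:
Step 0 (initial): 1 infected
Step 1: +4 new -> 5 infected
Step 2: +5 new -> 10 infected
Step 3: +7 new -> 17 infected
Step 4: +5 new -> 22 infected
Step 5: +3 new -> 25 infected
Step 6: +1 new -> 26 infected
Step 7: +1 new -> 27 infected
Step 8: +0 new -> 27 infected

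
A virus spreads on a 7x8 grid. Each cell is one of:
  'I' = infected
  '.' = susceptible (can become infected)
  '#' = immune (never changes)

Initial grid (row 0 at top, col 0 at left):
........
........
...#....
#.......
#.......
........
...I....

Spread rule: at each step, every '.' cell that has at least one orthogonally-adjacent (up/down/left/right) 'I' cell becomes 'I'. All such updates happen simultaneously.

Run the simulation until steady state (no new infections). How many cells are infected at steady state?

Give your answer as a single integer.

Step 0 (initial): 1 infected
Step 1: +3 new -> 4 infected
Step 2: +5 new -> 9 infected
Step 3: +7 new -> 16 infected
Step 4: +7 new -> 23 infected
Step 5: +6 new -> 29 infected
Step 6: +6 new -> 35 infected
Step 7: +8 new -> 43 infected
Step 8: +6 new -> 49 infected
Step 9: +3 new -> 52 infected
Step 10: +1 new -> 53 infected
Step 11: +0 new -> 53 infected

Answer: 53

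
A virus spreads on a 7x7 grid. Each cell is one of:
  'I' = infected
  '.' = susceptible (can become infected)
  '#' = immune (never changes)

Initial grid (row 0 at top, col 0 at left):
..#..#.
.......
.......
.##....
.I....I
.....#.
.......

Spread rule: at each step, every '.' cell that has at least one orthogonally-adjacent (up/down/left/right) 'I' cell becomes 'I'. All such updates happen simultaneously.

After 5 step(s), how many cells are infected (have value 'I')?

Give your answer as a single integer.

Step 0 (initial): 2 infected
Step 1: +6 new -> 8 infected
Step 2: +9 new -> 17 infected
Step 3: +10 new -> 27 infected
Step 4: +8 new -> 35 infected
Step 5: +5 new -> 40 infected

Answer: 40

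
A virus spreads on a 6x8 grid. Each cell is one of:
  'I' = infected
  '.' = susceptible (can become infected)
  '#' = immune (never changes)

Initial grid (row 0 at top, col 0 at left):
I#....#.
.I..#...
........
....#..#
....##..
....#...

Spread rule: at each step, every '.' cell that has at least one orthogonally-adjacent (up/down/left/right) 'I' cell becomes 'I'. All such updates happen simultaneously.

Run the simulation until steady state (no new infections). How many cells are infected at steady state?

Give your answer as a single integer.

Answer: 40

Derivation:
Step 0 (initial): 2 infected
Step 1: +3 new -> 5 infected
Step 2: +5 new -> 10 infected
Step 3: +5 new -> 15 infected
Step 4: +6 new -> 21 infected
Step 5: +5 new -> 26 infected
Step 6: +4 new -> 30 infected
Step 7: +3 new -> 33 infected
Step 8: +2 new -> 35 infected
Step 9: +3 new -> 38 infected
Step 10: +2 new -> 40 infected
Step 11: +0 new -> 40 infected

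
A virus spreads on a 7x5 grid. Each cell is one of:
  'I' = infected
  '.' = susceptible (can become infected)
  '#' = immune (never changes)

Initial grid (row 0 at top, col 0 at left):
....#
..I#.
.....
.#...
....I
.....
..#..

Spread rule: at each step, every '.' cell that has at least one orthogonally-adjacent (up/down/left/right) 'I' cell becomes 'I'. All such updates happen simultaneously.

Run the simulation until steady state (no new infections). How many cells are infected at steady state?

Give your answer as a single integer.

Answer: 31

Derivation:
Step 0 (initial): 2 infected
Step 1: +6 new -> 8 infected
Step 2: +11 new -> 19 infected
Step 3: +6 new -> 25 infected
Step 4: +3 new -> 28 infected
Step 5: +2 new -> 30 infected
Step 6: +1 new -> 31 infected
Step 7: +0 new -> 31 infected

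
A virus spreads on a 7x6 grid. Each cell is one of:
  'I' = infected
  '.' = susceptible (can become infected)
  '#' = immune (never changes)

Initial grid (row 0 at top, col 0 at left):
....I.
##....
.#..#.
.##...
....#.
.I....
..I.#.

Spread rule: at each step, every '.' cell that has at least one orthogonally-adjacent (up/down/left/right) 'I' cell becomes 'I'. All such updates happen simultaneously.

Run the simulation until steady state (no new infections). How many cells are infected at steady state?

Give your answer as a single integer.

Answer: 34

Derivation:
Step 0 (initial): 3 infected
Step 1: +8 new -> 11 infected
Step 2: +7 new -> 18 infected
Step 3: +7 new -> 25 infected
Step 4: +6 new -> 31 infected
Step 5: +3 new -> 34 infected
Step 6: +0 new -> 34 infected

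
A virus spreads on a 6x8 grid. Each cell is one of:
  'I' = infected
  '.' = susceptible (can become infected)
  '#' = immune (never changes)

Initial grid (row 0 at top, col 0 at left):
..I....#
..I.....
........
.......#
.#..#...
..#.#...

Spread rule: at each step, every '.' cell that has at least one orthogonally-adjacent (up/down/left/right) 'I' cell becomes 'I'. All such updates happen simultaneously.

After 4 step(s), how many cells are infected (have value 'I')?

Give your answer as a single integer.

Step 0 (initial): 2 infected
Step 1: +5 new -> 7 infected
Step 2: +7 new -> 14 infected
Step 3: +7 new -> 21 infected
Step 4: +6 new -> 27 infected

Answer: 27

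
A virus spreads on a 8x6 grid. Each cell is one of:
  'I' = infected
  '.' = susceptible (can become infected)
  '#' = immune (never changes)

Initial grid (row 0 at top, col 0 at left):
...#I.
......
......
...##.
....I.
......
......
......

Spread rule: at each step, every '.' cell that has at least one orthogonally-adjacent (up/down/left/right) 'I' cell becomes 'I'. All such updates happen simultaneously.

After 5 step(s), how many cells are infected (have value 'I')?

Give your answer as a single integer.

Answer: 40

Derivation:
Step 0 (initial): 2 infected
Step 1: +5 new -> 7 infected
Step 2: +8 new -> 15 infected
Step 3: +9 new -> 24 infected
Step 4: +9 new -> 33 infected
Step 5: +7 new -> 40 infected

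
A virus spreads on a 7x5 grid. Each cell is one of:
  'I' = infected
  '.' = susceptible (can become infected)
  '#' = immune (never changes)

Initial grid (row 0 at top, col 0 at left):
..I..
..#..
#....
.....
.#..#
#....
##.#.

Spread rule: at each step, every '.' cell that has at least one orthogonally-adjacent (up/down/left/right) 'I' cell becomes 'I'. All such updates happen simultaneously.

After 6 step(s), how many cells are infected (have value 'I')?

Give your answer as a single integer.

Step 0 (initial): 1 infected
Step 1: +2 new -> 3 infected
Step 2: +4 new -> 7 infected
Step 3: +4 new -> 11 infected
Step 4: +4 new -> 15 infected
Step 5: +4 new -> 19 infected
Step 6: +3 new -> 22 infected

Answer: 22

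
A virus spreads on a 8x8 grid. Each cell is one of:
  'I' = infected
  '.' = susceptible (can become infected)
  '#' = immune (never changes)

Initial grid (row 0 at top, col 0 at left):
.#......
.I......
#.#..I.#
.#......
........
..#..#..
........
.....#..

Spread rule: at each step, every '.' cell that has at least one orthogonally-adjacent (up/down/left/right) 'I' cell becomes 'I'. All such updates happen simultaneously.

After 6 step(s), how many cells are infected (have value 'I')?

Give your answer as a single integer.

Step 0 (initial): 2 infected
Step 1: +7 new -> 9 infected
Step 2: +10 new -> 19 infected
Step 3: +8 new -> 27 infected
Step 4: +6 new -> 33 infected
Step 5: +5 new -> 38 infected
Step 6: +6 new -> 44 infected

Answer: 44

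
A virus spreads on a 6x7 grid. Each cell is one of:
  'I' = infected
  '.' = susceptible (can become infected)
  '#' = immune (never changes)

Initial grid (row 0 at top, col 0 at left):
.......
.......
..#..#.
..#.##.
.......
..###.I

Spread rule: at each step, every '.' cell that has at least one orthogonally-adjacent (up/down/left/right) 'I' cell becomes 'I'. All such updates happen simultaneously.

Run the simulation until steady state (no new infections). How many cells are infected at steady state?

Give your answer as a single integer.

Step 0 (initial): 1 infected
Step 1: +2 new -> 3 infected
Step 2: +2 new -> 5 infected
Step 3: +2 new -> 7 infected
Step 4: +2 new -> 9 infected
Step 5: +4 new -> 13 infected
Step 6: +4 new -> 17 infected
Step 7: +6 new -> 23 infected
Step 8: +5 new -> 28 infected
Step 9: +3 new -> 31 infected
Step 10: +2 new -> 33 infected
Step 11: +1 new -> 34 infected
Step 12: +0 new -> 34 infected

Answer: 34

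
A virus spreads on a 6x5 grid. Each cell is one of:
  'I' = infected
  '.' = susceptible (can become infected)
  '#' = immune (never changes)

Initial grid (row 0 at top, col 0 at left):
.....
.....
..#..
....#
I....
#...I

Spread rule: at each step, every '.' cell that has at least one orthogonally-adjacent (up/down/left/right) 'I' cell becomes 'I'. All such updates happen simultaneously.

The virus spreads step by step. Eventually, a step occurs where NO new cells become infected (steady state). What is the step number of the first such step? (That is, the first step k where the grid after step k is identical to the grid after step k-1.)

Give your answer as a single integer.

Answer: 8

Derivation:
Step 0 (initial): 2 infected
Step 1: +4 new -> 6 infected
Step 2: +6 new -> 12 infected
Step 3: +4 new -> 16 infected
Step 4: +3 new -> 19 infected
Step 5: +4 new -> 23 infected
Step 6: +3 new -> 26 infected
Step 7: +1 new -> 27 infected
Step 8: +0 new -> 27 infected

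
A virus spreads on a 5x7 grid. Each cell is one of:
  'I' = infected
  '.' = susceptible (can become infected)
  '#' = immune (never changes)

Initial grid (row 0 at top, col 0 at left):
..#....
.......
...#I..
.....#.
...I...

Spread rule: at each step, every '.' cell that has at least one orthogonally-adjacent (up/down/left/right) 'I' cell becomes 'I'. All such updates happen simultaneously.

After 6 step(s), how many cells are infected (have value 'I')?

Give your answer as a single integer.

Step 0 (initial): 2 infected
Step 1: +6 new -> 8 infected
Step 2: +7 new -> 15 infected
Step 3: +9 new -> 24 infected
Step 4: +4 new -> 28 infected
Step 5: +3 new -> 31 infected
Step 6: +1 new -> 32 infected

Answer: 32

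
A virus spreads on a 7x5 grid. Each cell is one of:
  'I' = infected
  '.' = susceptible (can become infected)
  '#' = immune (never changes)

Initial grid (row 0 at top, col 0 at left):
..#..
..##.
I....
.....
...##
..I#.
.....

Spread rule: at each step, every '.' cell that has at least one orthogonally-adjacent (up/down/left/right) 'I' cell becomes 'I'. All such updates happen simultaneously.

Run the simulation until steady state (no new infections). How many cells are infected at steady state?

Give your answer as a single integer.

Answer: 29

Derivation:
Step 0 (initial): 2 infected
Step 1: +6 new -> 8 infected
Step 2: +10 new -> 18 infected
Step 3: +5 new -> 23 infected
Step 4: +3 new -> 26 infected
Step 5: +1 new -> 27 infected
Step 6: +1 new -> 28 infected
Step 7: +1 new -> 29 infected
Step 8: +0 new -> 29 infected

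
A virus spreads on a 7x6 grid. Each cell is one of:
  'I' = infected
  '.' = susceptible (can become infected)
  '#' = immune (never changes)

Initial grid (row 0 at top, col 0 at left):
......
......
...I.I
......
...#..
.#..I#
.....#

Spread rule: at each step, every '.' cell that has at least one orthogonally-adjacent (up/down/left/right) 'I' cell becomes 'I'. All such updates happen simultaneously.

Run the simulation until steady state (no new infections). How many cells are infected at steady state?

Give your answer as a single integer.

Answer: 38

Derivation:
Step 0 (initial): 3 infected
Step 1: +9 new -> 12 infected
Step 2: +10 new -> 22 infected
Step 3: +7 new -> 29 infected
Step 4: +5 new -> 34 infected
Step 5: +3 new -> 37 infected
Step 6: +1 new -> 38 infected
Step 7: +0 new -> 38 infected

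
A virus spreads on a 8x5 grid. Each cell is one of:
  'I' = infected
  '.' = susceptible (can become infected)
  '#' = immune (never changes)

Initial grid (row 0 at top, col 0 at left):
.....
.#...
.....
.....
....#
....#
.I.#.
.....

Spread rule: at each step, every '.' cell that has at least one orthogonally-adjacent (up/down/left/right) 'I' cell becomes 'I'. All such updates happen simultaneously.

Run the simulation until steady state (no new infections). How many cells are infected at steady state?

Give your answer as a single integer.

Answer: 36

Derivation:
Step 0 (initial): 1 infected
Step 1: +4 new -> 5 infected
Step 2: +5 new -> 10 infected
Step 3: +5 new -> 15 infected
Step 4: +5 new -> 20 infected
Step 5: +4 new -> 24 infected
Step 6: +4 new -> 28 infected
Step 7: +4 new -> 32 infected
Step 8: +3 new -> 35 infected
Step 9: +1 new -> 36 infected
Step 10: +0 new -> 36 infected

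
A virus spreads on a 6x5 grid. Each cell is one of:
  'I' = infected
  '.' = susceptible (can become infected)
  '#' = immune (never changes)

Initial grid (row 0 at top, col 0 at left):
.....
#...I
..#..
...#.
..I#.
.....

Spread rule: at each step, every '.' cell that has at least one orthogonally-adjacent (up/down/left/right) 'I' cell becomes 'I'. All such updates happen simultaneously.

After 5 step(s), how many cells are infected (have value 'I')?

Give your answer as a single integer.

Answer: 26

Derivation:
Step 0 (initial): 2 infected
Step 1: +6 new -> 8 infected
Step 2: +8 new -> 16 infected
Step 3: +7 new -> 23 infected
Step 4: +2 new -> 25 infected
Step 5: +1 new -> 26 infected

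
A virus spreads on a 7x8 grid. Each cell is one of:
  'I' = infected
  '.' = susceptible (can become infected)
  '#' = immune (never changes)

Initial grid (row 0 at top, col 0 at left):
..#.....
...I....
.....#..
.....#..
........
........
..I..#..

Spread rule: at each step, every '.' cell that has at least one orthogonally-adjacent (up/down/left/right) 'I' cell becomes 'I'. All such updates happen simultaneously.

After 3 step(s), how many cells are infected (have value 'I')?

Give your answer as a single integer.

Answer: 31

Derivation:
Step 0 (initial): 2 infected
Step 1: +7 new -> 9 infected
Step 2: +11 new -> 20 infected
Step 3: +11 new -> 31 infected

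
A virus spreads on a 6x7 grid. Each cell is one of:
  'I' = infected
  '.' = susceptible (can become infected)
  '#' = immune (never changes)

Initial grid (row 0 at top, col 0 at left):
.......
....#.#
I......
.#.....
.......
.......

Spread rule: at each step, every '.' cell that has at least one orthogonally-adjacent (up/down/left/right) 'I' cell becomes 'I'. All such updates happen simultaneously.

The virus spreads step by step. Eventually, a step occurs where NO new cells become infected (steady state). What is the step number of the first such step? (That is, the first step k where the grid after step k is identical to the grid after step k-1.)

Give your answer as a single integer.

Answer: 10

Derivation:
Step 0 (initial): 1 infected
Step 1: +3 new -> 4 infected
Step 2: +4 new -> 8 infected
Step 3: +6 new -> 14 infected
Step 4: +6 new -> 20 infected
Step 5: +5 new -> 25 infected
Step 6: +6 new -> 31 infected
Step 7: +4 new -> 35 infected
Step 8: +3 new -> 38 infected
Step 9: +1 new -> 39 infected
Step 10: +0 new -> 39 infected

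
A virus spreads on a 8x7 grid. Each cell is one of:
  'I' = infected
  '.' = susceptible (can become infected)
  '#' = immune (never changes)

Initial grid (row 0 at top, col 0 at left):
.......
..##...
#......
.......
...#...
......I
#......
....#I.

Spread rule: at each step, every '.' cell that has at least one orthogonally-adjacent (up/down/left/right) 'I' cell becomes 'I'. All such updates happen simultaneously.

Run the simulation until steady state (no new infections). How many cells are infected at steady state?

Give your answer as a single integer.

Answer: 50

Derivation:
Step 0 (initial): 2 infected
Step 1: +5 new -> 7 infected
Step 2: +4 new -> 11 infected
Step 3: +5 new -> 16 infected
Step 4: +6 new -> 22 infected
Step 5: +8 new -> 30 infected
Step 6: +7 new -> 37 infected
Step 7: +5 new -> 42 infected
Step 8: +3 new -> 45 infected
Step 9: +2 new -> 47 infected
Step 10: +2 new -> 49 infected
Step 11: +1 new -> 50 infected
Step 12: +0 new -> 50 infected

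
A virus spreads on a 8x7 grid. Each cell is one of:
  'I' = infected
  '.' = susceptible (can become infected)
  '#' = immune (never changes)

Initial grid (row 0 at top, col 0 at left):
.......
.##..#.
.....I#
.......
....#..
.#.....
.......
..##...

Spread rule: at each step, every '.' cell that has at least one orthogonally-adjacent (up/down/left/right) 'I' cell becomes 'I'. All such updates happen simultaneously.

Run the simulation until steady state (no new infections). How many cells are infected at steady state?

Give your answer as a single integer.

Step 0 (initial): 1 infected
Step 1: +2 new -> 3 infected
Step 2: +5 new -> 8 infected
Step 3: +6 new -> 14 infected
Step 4: +8 new -> 22 infected
Step 5: +9 new -> 31 infected
Step 6: +9 new -> 40 infected
Step 7: +3 new -> 43 infected
Step 8: +2 new -> 45 infected
Step 9: +2 new -> 47 infected
Step 10: +1 new -> 48 infected
Step 11: +0 new -> 48 infected

Answer: 48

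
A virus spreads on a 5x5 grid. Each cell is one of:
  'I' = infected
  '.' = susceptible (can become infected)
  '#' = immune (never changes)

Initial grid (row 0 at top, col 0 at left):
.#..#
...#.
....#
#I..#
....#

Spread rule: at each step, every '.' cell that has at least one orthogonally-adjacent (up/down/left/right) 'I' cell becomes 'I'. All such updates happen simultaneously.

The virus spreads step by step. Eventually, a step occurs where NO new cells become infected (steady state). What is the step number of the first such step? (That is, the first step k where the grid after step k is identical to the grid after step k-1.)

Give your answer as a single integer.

Answer: 6

Derivation:
Step 0 (initial): 1 infected
Step 1: +3 new -> 4 infected
Step 2: +6 new -> 10 infected
Step 3: +4 new -> 14 infected
Step 4: +2 new -> 16 infected
Step 5: +1 new -> 17 infected
Step 6: +0 new -> 17 infected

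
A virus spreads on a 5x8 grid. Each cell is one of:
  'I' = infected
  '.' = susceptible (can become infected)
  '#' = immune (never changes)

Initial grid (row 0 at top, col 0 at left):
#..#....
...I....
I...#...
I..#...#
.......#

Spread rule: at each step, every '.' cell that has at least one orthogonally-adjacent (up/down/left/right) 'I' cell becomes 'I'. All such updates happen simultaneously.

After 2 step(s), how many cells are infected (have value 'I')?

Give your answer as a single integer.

Step 0 (initial): 3 infected
Step 1: +7 new -> 10 infected
Step 2: +7 new -> 17 infected

Answer: 17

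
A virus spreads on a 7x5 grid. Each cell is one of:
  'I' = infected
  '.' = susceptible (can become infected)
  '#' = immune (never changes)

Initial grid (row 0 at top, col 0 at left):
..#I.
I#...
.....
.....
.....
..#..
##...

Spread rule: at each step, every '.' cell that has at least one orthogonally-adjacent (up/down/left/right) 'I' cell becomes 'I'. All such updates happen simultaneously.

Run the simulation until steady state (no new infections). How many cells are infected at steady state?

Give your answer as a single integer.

Answer: 30

Derivation:
Step 0 (initial): 2 infected
Step 1: +4 new -> 6 infected
Step 2: +6 new -> 12 infected
Step 3: +5 new -> 17 infected
Step 4: +5 new -> 22 infected
Step 5: +4 new -> 26 infected
Step 6: +2 new -> 28 infected
Step 7: +2 new -> 30 infected
Step 8: +0 new -> 30 infected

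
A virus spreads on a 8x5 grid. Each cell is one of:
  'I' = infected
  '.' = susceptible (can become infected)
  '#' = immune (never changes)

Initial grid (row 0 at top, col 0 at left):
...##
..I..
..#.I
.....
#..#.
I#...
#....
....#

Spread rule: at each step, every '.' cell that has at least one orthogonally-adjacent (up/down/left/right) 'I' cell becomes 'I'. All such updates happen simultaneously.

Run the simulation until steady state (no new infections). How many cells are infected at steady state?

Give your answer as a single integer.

Answer: 32

Derivation:
Step 0 (initial): 3 infected
Step 1: +6 new -> 9 infected
Step 2: +5 new -> 14 infected
Step 3: +5 new -> 19 infected
Step 4: +5 new -> 24 infected
Step 5: +2 new -> 26 infected
Step 6: +2 new -> 28 infected
Step 7: +2 new -> 30 infected
Step 8: +1 new -> 31 infected
Step 9: +1 new -> 32 infected
Step 10: +0 new -> 32 infected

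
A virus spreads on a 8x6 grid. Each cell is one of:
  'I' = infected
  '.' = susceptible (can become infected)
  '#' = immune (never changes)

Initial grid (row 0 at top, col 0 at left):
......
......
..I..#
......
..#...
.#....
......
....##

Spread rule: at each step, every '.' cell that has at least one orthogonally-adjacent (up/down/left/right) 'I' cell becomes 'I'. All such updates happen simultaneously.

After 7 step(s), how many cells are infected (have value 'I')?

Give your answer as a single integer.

Step 0 (initial): 1 infected
Step 1: +4 new -> 5 infected
Step 2: +7 new -> 12 infected
Step 3: +8 new -> 20 infected
Step 4: +7 new -> 27 infected
Step 5: +6 new -> 33 infected
Step 6: +5 new -> 38 infected
Step 7: +4 new -> 42 infected

Answer: 42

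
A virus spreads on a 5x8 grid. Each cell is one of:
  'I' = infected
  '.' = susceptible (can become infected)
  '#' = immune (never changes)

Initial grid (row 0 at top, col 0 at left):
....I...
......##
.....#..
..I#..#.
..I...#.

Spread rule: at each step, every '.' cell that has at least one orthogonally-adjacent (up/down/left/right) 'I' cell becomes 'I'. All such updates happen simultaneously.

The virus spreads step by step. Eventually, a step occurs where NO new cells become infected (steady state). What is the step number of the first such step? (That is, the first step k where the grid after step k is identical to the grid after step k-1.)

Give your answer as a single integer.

Step 0 (initial): 3 infected
Step 1: +7 new -> 10 infected
Step 2: +11 new -> 21 infected
Step 3: +6 new -> 27 infected
Step 4: +3 new -> 30 infected
Step 5: +0 new -> 30 infected

Answer: 5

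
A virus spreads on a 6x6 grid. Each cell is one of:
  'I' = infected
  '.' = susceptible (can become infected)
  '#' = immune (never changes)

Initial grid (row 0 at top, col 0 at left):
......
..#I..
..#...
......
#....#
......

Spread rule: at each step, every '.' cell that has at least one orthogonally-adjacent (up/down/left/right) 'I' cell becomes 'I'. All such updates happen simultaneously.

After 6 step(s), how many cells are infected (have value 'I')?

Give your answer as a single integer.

Answer: 31

Derivation:
Step 0 (initial): 1 infected
Step 1: +3 new -> 4 infected
Step 2: +5 new -> 9 infected
Step 3: +6 new -> 15 infected
Step 4: +7 new -> 22 infected
Step 5: +6 new -> 28 infected
Step 6: +3 new -> 31 infected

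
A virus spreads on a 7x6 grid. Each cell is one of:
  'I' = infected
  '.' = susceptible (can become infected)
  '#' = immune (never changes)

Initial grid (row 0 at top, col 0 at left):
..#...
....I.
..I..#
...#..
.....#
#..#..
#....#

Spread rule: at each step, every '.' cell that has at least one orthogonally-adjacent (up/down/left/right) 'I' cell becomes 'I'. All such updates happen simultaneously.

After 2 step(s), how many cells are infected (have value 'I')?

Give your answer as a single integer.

Answer: 17

Derivation:
Step 0 (initial): 2 infected
Step 1: +8 new -> 10 infected
Step 2: +7 new -> 17 infected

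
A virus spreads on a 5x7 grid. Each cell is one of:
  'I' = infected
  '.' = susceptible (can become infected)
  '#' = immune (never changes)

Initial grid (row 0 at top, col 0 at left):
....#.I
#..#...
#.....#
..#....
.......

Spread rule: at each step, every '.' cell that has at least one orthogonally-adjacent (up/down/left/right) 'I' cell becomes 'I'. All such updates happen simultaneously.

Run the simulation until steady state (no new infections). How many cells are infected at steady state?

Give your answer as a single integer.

Step 0 (initial): 1 infected
Step 1: +2 new -> 3 infected
Step 2: +1 new -> 4 infected
Step 3: +2 new -> 6 infected
Step 4: +2 new -> 8 infected
Step 5: +4 new -> 12 infected
Step 6: +4 new -> 16 infected
Step 7: +3 new -> 19 infected
Step 8: +4 new -> 23 infected
Step 9: +4 new -> 27 infected
Step 10: +2 new -> 29 infected
Step 11: +0 new -> 29 infected

Answer: 29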